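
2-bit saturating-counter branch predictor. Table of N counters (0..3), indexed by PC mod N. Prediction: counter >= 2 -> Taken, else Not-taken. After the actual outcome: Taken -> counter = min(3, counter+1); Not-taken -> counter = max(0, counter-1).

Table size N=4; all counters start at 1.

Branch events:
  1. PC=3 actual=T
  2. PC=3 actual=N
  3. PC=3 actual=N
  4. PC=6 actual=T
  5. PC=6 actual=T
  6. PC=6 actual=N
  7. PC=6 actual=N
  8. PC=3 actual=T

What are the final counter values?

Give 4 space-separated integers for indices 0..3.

Answer: 1 1 1 1

Derivation:
Ev 1: PC=3 idx=3 pred=N actual=T -> ctr[3]=2
Ev 2: PC=3 idx=3 pred=T actual=N -> ctr[3]=1
Ev 3: PC=3 idx=3 pred=N actual=N -> ctr[3]=0
Ev 4: PC=6 idx=2 pred=N actual=T -> ctr[2]=2
Ev 5: PC=6 idx=2 pred=T actual=T -> ctr[2]=3
Ev 6: PC=6 idx=2 pred=T actual=N -> ctr[2]=2
Ev 7: PC=6 idx=2 pred=T actual=N -> ctr[2]=1
Ev 8: PC=3 idx=3 pred=N actual=T -> ctr[3]=1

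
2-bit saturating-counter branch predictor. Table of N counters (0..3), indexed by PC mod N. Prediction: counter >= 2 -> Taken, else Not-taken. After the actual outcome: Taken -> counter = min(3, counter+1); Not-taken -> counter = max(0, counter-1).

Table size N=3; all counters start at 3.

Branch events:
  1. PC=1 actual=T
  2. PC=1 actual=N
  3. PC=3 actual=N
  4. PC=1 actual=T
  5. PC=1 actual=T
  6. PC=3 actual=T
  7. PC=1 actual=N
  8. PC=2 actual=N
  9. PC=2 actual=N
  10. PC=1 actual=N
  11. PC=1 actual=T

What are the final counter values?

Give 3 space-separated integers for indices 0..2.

Answer: 3 2 1

Derivation:
Ev 1: PC=1 idx=1 pred=T actual=T -> ctr[1]=3
Ev 2: PC=1 idx=1 pred=T actual=N -> ctr[1]=2
Ev 3: PC=3 idx=0 pred=T actual=N -> ctr[0]=2
Ev 4: PC=1 idx=1 pred=T actual=T -> ctr[1]=3
Ev 5: PC=1 idx=1 pred=T actual=T -> ctr[1]=3
Ev 6: PC=3 idx=0 pred=T actual=T -> ctr[0]=3
Ev 7: PC=1 idx=1 pred=T actual=N -> ctr[1]=2
Ev 8: PC=2 idx=2 pred=T actual=N -> ctr[2]=2
Ev 9: PC=2 idx=2 pred=T actual=N -> ctr[2]=1
Ev 10: PC=1 idx=1 pred=T actual=N -> ctr[1]=1
Ev 11: PC=1 idx=1 pred=N actual=T -> ctr[1]=2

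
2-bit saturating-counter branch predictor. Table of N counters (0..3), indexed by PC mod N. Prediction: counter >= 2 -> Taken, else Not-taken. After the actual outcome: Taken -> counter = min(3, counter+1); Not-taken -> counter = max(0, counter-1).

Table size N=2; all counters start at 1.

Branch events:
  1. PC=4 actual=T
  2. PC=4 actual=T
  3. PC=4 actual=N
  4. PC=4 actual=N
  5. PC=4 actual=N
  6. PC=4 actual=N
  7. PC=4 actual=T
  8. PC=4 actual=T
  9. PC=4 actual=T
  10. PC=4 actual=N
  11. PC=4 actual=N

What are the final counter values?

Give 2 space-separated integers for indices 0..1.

Ev 1: PC=4 idx=0 pred=N actual=T -> ctr[0]=2
Ev 2: PC=4 idx=0 pred=T actual=T -> ctr[0]=3
Ev 3: PC=4 idx=0 pred=T actual=N -> ctr[0]=2
Ev 4: PC=4 idx=0 pred=T actual=N -> ctr[0]=1
Ev 5: PC=4 idx=0 pred=N actual=N -> ctr[0]=0
Ev 6: PC=4 idx=0 pred=N actual=N -> ctr[0]=0
Ev 7: PC=4 idx=0 pred=N actual=T -> ctr[0]=1
Ev 8: PC=4 idx=0 pred=N actual=T -> ctr[0]=2
Ev 9: PC=4 idx=0 pred=T actual=T -> ctr[0]=3
Ev 10: PC=4 idx=0 pred=T actual=N -> ctr[0]=2
Ev 11: PC=4 idx=0 pred=T actual=N -> ctr[0]=1

Answer: 1 1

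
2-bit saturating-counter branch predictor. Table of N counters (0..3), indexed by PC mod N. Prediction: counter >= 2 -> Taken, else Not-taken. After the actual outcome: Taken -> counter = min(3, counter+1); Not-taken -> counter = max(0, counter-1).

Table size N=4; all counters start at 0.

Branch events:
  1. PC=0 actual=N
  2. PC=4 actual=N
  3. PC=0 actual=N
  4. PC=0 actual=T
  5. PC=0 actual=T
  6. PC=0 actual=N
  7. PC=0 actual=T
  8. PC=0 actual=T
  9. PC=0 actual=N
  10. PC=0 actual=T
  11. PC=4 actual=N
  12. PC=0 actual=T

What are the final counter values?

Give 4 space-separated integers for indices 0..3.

Answer: 3 0 0 0

Derivation:
Ev 1: PC=0 idx=0 pred=N actual=N -> ctr[0]=0
Ev 2: PC=4 idx=0 pred=N actual=N -> ctr[0]=0
Ev 3: PC=0 idx=0 pred=N actual=N -> ctr[0]=0
Ev 4: PC=0 idx=0 pred=N actual=T -> ctr[0]=1
Ev 5: PC=0 idx=0 pred=N actual=T -> ctr[0]=2
Ev 6: PC=0 idx=0 pred=T actual=N -> ctr[0]=1
Ev 7: PC=0 idx=0 pred=N actual=T -> ctr[0]=2
Ev 8: PC=0 idx=0 pred=T actual=T -> ctr[0]=3
Ev 9: PC=0 idx=0 pred=T actual=N -> ctr[0]=2
Ev 10: PC=0 idx=0 pred=T actual=T -> ctr[0]=3
Ev 11: PC=4 idx=0 pred=T actual=N -> ctr[0]=2
Ev 12: PC=0 idx=0 pred=T actual=T -> ctr[0]=3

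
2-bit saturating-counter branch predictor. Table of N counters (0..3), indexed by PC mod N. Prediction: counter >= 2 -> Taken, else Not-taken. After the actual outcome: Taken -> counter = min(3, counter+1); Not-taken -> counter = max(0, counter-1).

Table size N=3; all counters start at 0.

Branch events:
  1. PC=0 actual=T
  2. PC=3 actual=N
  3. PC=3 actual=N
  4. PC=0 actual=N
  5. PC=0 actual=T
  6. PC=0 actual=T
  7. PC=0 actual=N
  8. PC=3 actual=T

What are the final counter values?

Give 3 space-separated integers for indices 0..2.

Answer: 2 0 0

Derivation:
Ev 1: PC=0 idx=0 pred=N actual=T -> ctr[0]=1
Ev 2: PC=3 idx=0 pred=N actual=N -> ctr[0]=0
Ev 3: PC=3 idx=0 pred=N actual=N -> ctr[0]=0
Ev 4: PC=0 idx=0 pred=N actual=N -> ctr[0]=0
Ev 5: PC=0 idx=0 pred=N actual=T -> ctr[0]=1
Ev 6: PC=0 idx=0 pred=N actual=T -> ctr[0]=2
Ev 7: PC=0 idx=0 pred=T actual=N -> ctr[0]=1
Ev 8: PC=3 idx=0 pred=N actual=T -> ctr[0]=2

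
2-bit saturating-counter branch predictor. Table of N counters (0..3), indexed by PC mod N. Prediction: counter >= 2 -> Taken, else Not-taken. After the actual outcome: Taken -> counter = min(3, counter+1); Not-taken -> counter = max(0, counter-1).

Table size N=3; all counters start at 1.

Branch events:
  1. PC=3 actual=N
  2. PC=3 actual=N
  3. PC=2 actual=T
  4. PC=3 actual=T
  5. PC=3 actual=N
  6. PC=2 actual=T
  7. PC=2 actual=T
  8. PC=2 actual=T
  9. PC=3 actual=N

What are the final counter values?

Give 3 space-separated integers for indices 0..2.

Ev 1: PC=3 idx=0 pred=N actual=N -> ctr[0]=0
Ev 2: PC=3 idx=0 pred=N actual=N -> ctr[0]=0
Ev 3: PC=2 idx=2 pred=N actual=T -> ctr[2]=2
Ev 4: PC=3 idx=0 pred=N actual=T -> ctr[0]=1
Ev 5: PC=3 idx=0 pred=N actual=N -> ctr[0]=0
Ev 6: PC=2 idx=2 pred=T actual=T -> ctr[2]=3
Ev 7: PC=2 idx=2 pred=T actual=T -> ctr[2]=3
Ev 8: PC=2 idx=2 pred=T actual=T -> ctr[2]=3
Ev 9: PC=3 idx=0 pred=N actual=N -> ctr[0]=0

Answer: 0 1 3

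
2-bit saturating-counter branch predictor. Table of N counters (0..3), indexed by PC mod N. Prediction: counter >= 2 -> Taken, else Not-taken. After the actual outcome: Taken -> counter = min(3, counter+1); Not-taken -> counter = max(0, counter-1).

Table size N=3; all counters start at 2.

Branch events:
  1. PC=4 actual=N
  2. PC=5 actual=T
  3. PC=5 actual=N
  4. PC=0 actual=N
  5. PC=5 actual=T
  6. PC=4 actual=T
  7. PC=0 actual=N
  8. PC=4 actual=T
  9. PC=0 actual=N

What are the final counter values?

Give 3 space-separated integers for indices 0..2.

Answer: 0 3 3

Derivation:
Ev 1: PC=4 idx=1 pred=T actual=N -> ctr[1]=1
Ev 2: PC=5 idx=2 pred=T actual=T -> ctr[2]=3
Ev 3: PC=5 idx=2 pred=T actual=N -> ctr[2]=2
Ev 4: PC=0 idx=0 pred=T actual=N -> ctr[0]=1
Ev 5: PC=5 idx=2 pred=T actual=T -> ctr[2]=3
Ev 6: PC=4 idx=1 pred=N actual=T -> ctr[1]=2
Ev 7: PC=0 idx=0 pred=N actual=N -> ctr[0]=0
Ev 8: PC=4 idx=1 pred=T actual=T -> ctr[1]=3
Ev 9: PC=0 idx=0 pred=N actual=N -> ctr[0]=0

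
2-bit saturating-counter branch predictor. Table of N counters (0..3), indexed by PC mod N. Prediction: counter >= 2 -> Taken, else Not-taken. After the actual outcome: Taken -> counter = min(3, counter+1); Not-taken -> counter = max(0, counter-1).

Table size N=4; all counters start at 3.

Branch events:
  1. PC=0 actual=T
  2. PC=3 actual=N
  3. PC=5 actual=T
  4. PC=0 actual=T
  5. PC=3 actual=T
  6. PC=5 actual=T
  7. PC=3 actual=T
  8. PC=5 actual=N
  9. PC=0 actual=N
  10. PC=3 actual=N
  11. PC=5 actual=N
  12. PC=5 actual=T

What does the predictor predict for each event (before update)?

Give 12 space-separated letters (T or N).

Ev 1: PC=0 idx=0 pred=T actual=T -> ctr[0]=3
Ev 2: PC=3 idx=3 pred=T actual=N -> ctr[3]=2
Ev 3: PC=5 idx=1 pred=T actual=T -> ctr[1]=3
Ev 4: PC=0 idx=0 pred=T actual=T -> ctr[0]=3
Ev 5: PC=3 idx=3 pred=T actual=T -> ctr[3]=3
Ev 6: PC=5 idx=1 pred=T actual=T -> ctr[1]=3
Ev 7: PC=3 idx=3 pred=T actual=T -> ctr[3]=3
Ev 8: PC=5 idx=1 pred=T actual=N -> ctr[1]=2
Ev 9: PC=0 idx=0 pred=T actual=N -> ctr[0]=2
Ev 10: PC=3 idx=3 pred=T actual=N -> ctr[3]=2
Ev 11: PC=5 idx=1 pred=T actual=N -> ctr[1]=1
Ev 12: PC=5 idx=1 pred=N actual=T -> ctr[1]=2

Answer: T T T T T T T T T T T N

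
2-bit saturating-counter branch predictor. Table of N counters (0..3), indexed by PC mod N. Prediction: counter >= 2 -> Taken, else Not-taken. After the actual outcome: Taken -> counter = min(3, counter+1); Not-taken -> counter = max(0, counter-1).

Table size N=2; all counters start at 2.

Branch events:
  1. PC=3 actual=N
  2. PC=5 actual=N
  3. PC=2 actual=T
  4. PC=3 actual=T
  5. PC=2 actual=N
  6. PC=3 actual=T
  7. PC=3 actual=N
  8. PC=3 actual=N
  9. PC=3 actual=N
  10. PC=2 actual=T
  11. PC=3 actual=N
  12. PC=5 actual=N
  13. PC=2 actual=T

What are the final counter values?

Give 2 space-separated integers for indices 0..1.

Ev 1: PC=3 idx=1 pred=T actual=N -> ctr[1]=1
Ev 2: PC=5 idx=1 pred=N actual=N -> ctr[1]=0
Ev 3: PC=2 idx=0 pred=T actual=T -> ctr[0]=3
Ev 4: PC=3 idx=1 pred=N actual=T -> ctr[1]=1
Ev 5: PC=2 idx=0 pred=T actual=N -> ctr[0]=2
Ev 6: PC=3 idx=1 pred=N actual=T -> ctr[1]=2
Ev 7: PC=3 idx=1 pred=T actual=N -> ctr[1]=1
Ev 8: PC=3 idx=1 pred=N actual=N -> ctr[1]=0
Ev 9: PC=3 idx=1 pred=N actual=N -> ctr[1]=0
Ev 10: PC=2 idx=0 pred=T actual=T -> ctr[0]=3
Ev 11: PC=3 idx=1 pred=N actual=N -> ctr[1]=0
Ev 12: PC=5 idx=1 pred=N actual=N -> ctr[1]=0
Ev 13: PC=2 idx=0 pred=T actual=T -> ctr[0]=3

Answer: 3 0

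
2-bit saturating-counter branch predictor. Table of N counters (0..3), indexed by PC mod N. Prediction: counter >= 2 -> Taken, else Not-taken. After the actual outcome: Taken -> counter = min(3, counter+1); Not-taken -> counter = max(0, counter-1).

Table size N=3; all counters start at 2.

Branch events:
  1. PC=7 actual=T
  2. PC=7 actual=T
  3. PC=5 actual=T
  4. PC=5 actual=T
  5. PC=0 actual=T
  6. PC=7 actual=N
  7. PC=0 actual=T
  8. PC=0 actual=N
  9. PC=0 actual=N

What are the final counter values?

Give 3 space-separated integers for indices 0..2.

Ev 1: PC=7 idx=1 pred=T actual=T -> ctr[1]=3
Ev 2: PC=7 idx=1 pred=T actual=T -> ctr[1]=3
Ev 3: PC=5 idx=2 pred=T actual=T -> ctr[2]=3
Ev 4: PC=5 idx=2 pred=T actual=T -> ctr[2]=3
Ev 5: PC=0 idx=0 pred=T actual=T -> ctr[0]=3
Ev 6: PC=7 idx=1 pred=T actual=N -> ctr[1]=2
Ev 7: PC=0 idx=0 pred=T actual=T -> ctr[0]=3
Ev 8: PC=0 idx=0 pred=T actual=N -> ctr[0]=2
Ev 9: PC=0 idx=0 pred=T actual=N -> ctr[0]=1

Answer: 1 2 3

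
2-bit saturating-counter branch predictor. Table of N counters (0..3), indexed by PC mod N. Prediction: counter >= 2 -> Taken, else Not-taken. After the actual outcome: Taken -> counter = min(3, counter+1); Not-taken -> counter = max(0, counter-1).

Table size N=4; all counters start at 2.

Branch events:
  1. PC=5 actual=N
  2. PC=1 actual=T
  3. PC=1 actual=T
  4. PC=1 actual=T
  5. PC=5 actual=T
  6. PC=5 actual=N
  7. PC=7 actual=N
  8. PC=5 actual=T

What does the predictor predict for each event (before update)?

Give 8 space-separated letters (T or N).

Ev 1: PC=5 idx=1 pred=T actual=N -> ctr[1]=1
Ev 2: PC=1 idx=1 pred=N actual=T -> ctr[1]=2
Ev 3: PC=1 idx=1 pred=T actual=T -> ctr[1]=3
Ev 4: PC=1 idx=1 pred=T actual=T -> ctr[1]=3
Ev 5: PC=5 idx=1 pred=T actual=T -> ctr[1]=3
Ev 6: PC=5 idx=1 pred=T actual=N -> ctr[1]=2
Ev 7: PC=7 idx=3 pred=T actual=N -> ctr[3]=1
Ev 8: PC=5 idx=1 pred=T actual=T -> ctr[1]=3

Answer: T N T T T T T T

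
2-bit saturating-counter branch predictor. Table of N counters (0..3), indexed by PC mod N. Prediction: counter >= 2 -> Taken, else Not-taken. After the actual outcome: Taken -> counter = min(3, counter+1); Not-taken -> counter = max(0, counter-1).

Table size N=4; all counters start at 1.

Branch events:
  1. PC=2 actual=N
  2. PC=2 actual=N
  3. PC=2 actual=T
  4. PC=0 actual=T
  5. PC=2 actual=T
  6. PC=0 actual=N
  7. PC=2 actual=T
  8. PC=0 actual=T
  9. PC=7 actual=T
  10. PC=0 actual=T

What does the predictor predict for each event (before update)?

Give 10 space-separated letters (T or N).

Ev 1: PC=2 idx=2 pred=N actual=N -> ctr[2]=0
Ev 2: PC=2 idx=2 pred=N actual=N -> ctr[2]=0
Ev 3: PC=2 idx=2 pred=N actual=T -> ctr[2]=1
Ev 4: PC=0 idx=0 pred=N actual=T -> ctr[0]=2
Ev 5: PC=2 idx=2 pred=N actual=T -> ctr[2]=2
Ev 6: PC=0 idx=0 pred=T actual=N -> ctr[0]=1
Ev 7: PC=2 idx=2 pred=T actual=T -> ctr[2]=3
Ev 8: PC=0 idx=0 pred=N actual=T -> ctr[0]=2
Ev 9: PC=7 idx=3 pred=N actual=T -> ctr[3]=2
Ev 10: PC=0 idx=0 pred=T actual=T -> ctr[0]=3

Answer: N N N N N T T N N T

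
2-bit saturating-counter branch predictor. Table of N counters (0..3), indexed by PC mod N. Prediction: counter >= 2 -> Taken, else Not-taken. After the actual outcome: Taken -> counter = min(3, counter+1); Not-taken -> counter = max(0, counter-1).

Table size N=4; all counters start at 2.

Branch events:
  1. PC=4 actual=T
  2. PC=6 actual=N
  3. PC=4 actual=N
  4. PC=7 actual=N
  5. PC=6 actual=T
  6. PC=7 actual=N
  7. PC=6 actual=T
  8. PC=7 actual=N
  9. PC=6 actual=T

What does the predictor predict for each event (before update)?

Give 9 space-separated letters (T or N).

Answer: T T T T N N T N T

Derivation:
Ev 1: PC=4 idx=0 pred=T actual=T -> ctr[0]=3
Ev 2: PC=6 idx=2 pred=T actual=N -> ctr[2]=1
Ev 3: PC=4 idx=0 pred=T actual=N -> ctr[0]=2
Ev 4: PC=7 idx=3 pred=T actual=N -> ctr[3]=1
Ev 5: PC=6 idx=2 pred=N actual=T -> ctr[2]=2
Ev 6: PC=7 idx=3 pred=N actual=N -> ctr[3]=0
Ev 7: PC=6 idx=2 pred=T actual=T -> ctr[2]=3
Ev 8: PC=7 idx=3 pred=N actual=N -> ctr[3]=0
Ev 9: PC=6 idx=2 pred=T actual=T -> ctr[2]=3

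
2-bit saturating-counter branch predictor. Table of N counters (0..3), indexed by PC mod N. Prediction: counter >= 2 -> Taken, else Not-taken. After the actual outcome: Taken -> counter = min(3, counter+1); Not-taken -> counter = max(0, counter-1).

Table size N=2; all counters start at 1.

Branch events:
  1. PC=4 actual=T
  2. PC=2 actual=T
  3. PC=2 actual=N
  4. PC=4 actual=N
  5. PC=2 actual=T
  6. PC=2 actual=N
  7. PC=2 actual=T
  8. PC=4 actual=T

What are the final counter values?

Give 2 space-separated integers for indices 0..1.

Answer: 3 1

Derivation:
Ev 1: PC=4 idx=0 pred=N actual=T -> ctr[0]=2
Ev 2: PC=2 idx=0 pred=T actual=T -> ctr[0]=3
Ev 3: PC=2 idx=0 pred=T actual=N -> ctr[0]=2
Ev 4: PC=4 idx=0 pred=T actual=N -> ctr[0]=1
Ev 5: PC=2 idx=0 pred=N actual=T -> ctr[0]=2
Ev 6: PC=2 idx=0 pred=T actual=N -> ctr[0]=1
Ev 7: PC=2 idx=0 pred=N actual=T -> ctr[0]=2
Ev 8: PC=4 idx=0 pred=T actual=T -> ctr[0]=3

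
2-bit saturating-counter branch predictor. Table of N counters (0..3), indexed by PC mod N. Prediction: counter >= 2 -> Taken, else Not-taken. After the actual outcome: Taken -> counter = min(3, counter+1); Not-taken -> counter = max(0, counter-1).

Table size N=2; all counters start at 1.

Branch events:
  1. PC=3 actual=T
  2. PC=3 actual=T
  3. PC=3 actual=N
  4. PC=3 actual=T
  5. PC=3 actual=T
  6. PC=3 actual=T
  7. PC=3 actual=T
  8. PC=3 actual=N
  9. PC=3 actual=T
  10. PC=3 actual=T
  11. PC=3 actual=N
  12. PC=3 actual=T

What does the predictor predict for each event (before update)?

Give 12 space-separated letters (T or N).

Ev 1: PC=3 idx=1 pred=N actual=T -> ctr[1]=2
Ev 2: PC=3 idx=1 pred=T actual=T -> ctr[1]=3
Ev 3: PC=3 idx=1 pred=T actual=N -> ctr[1]=2
Ev 4: PC=3 idx=1 pred=T actual=T -> ctr[1]=3
Ev 5: PC=3 idx=1 pred=T actual=T -> ctr[1]=3
Ev 6: PC=3 idx=1 pred=T actual=T -> ctr[1]=3
Ev 7: PC=3 idx=1 pred=T actual=T -> ctr[1]=3
Ev 8: PC=3 idx=1 pred=T actual=N -> ctr[1]=2
Ev 9: PC=3 idx=1 pred=T actual=T -> ctr[1]=3
Ev 10: PC=3 idx=1 pred=T actual=T -> ctr[1]=3
Ev 11: PC=3 idx=1 pred=T actual=N -> ctr[1]=2
Ev 12: PC=3 idx=1 pred=T actual=T -> ctr[1]=3

Answer: N T T T T T T T T T T T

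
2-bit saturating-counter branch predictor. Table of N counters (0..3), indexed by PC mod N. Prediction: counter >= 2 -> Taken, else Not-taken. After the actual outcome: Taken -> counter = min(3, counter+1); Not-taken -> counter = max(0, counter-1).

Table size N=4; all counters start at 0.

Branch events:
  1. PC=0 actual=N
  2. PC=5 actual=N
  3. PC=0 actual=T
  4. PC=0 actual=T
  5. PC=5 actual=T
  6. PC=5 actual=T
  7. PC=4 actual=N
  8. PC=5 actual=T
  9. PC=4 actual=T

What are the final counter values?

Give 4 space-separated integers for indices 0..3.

Answer: 2 3 0 0

Derivation:
Ev 1: PC=0 idx=0 pred=N actual=N -> ctr[0]=0
Ev 2: PC=5 idx=1 pred=N actual=N -> ctr[1]=0
Ev 3: PC=0 idx=0 pred=N actual=T -> ctr[0]=1
Ev 4: PC=0 idx=0 pred=N actual=T -> ctr[0]=2
Ev 5: PC=5 idx=1 pred=N actual=T -> ctr[1]=1
Ev 6: PC=5 idx=1 pred=N actual=T -> ctr[1]=2
Ev 7: PC=4 idx=0 pred=T actual=N -> ctr[0]=1
Ev 8: PC=5 idx=1 pred=T actual=T -> ctr[1]=3
Ev 9: PC=4 idx=0 pred=N actual=T -> ctr[0]=2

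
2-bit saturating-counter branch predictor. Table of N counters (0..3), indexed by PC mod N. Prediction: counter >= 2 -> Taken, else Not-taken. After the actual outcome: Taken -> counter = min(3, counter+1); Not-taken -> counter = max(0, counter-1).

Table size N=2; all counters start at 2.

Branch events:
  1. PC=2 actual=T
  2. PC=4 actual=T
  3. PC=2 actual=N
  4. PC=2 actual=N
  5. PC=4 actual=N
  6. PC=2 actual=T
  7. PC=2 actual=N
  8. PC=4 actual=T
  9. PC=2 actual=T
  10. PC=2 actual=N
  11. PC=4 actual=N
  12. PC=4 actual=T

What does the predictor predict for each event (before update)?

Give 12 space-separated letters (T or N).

Ev 1: PC=2 idx=0 pred=T actual=T -> ctr[0]=3
Ev 2: PC=4 idx=0 pred=T actual=T -> ctr[0]=3
Ev 3: PC=2 idx=0 pred=T actual=N -> ctr[0]=2
Ev 4: PC=2 idx=0 pred=T actual=N -> ctr[0]=1
Ev 5: PC=4 idx=0 pred=N actual=N -> ctr[0]=0
Ev 6: PC=2 idx=0 pred=N actual=T -> ctr[0]=1
Ev 7: PC=2 idx=0 pred=N actual=N -> ctr[0]=0
Ev 8: PC=4 idx=0 pred=N actual=T -> ctr[0]=1
Ev 9: PC=2 idx=0 pred=N actual=T -> ctr[0]=2
Ev 10: PC=2 idx=0 pred=T actual=N -> ctr[0]=1
Ev 11: PC=4 idx=0 pred=N actual=N -> ctr[0]=0
Ev 12: PC=4 idx=0 pred=N actual=T -> ctr[0]=1

Answer: T T T T N N N N N T N N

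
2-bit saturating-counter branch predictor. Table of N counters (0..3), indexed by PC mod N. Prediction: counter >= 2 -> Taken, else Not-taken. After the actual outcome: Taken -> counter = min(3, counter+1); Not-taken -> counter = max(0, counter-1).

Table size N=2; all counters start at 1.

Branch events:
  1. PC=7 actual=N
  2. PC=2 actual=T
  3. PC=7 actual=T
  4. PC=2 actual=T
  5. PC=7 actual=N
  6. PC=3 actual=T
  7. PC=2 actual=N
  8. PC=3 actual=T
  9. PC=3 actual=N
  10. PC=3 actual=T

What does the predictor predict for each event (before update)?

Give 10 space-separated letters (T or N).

Ev 1: PC=7 idx=1 pred=N actual=N -> ctr[1]=0
Ev 2: PC=2 idx=0 pred=N actual=T -> ctr[0]=2
Ev 3: PC=7 idx=1 pred=N actual=T -> ctr[1]=1
Ev 4: PC=2 idx=0 pred=T actual=T -> ctr[0]=3
Ev 5: PC=7 idx=1 pred=N actual=N -> ctr[1]=0
Ev 6: PC=3 idx=1 pred=N actual=T -> ctr[1]=1
Ev 7: PC=2 idx=0 pred=T actual=N -> ctr[0]=2
Ev 8: PC=3 idx=1 pred=N actual=T -> ctr[1]=2
Ev 9: PC=3 idx=1 pred=T actual=N -> ctr[1]=1
Ev 10: PC=3 idx=1 pred=N actual=T -> ctr[1]=2

Answer: N N N T N N T N T N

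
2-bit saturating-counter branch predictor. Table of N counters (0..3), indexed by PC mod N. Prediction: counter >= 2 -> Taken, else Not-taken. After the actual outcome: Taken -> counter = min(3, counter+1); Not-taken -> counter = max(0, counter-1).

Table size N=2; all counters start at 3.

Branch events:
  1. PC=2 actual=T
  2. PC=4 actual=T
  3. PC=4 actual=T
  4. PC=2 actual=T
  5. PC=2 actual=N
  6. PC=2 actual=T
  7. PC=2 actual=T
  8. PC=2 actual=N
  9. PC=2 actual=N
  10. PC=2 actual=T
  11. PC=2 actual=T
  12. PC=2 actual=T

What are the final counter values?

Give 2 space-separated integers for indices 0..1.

Ev 1: PC=2 idx=0 pred=T actual=T -> ctr[0]=3
Ev 2: PC=4 idx=0 pred=T actual=T -> ctr[0]=3
Ev 3: PC=4 idx=0 pred=T actual=T -> ctr[0]=3
Ev 4: PC=2 idx=0 pred=T actual=T -> ctr[0]=3
Ev 5: PC=2 idx=0 pred=T actual=N -> ctr[0]=2
Ev 6: PC=2 idx=0 pred=T actual=T -> ctr[0]=3
Ev 7: PC=2 idx=0 pred=T actual=T -> ctr[0]=3
Ev 8: PC=2 idx=0 pred=T actual=N -> ctr[0]=2
Ev 9: PC=2 idx=0 pred=T actual=N -> ctr[0]=1
Ev 10: PC=2 idx=0 pred=N actual=T -> ctr[0]=2
Ev 11: PC=2 idx=0 pred=T actual=T -> ctr[0]=3
Ev 12: PC=2 idx=0 pred=T actual=T -> ctr[0]=3

Answer: 3 3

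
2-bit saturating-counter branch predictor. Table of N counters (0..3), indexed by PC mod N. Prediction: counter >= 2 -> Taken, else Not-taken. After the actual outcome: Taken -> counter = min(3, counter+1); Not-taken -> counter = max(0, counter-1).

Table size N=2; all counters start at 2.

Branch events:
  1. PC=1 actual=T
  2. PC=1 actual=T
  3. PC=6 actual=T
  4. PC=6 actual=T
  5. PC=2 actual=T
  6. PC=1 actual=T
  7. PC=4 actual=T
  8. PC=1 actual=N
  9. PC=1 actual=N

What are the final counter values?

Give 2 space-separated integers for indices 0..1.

Ev 1: PC=1 idx=1 pred=T actual=T -> ctr[1]=3
Ev 2: PC=1 idx=1 pred=T actual=T -> ctr[1]=3
Ev 3: PC=6 idx=0 pred=T actual=T -> ctr[0]=3
Ev 4: PC=6 idx=0 pred=T actual=T -> ctr[0]=3
Ev 5: PC=2 idx=0 pred=T actual=T -> ctr[0]=3
Ev 6: PC=1 idx=1 pred=T actual=T -> ctr[1]=3
Ev 7: PC=4 idx=0 pred=T actual=T -> ctr[0]=3
Ev 8: PC=1 idx=1 pred=T actual=N -> ctr[1]=2
Ev 9: PC=1 idx=1 pred=T actual=N -> ctr[1]=1

Answer: 3 1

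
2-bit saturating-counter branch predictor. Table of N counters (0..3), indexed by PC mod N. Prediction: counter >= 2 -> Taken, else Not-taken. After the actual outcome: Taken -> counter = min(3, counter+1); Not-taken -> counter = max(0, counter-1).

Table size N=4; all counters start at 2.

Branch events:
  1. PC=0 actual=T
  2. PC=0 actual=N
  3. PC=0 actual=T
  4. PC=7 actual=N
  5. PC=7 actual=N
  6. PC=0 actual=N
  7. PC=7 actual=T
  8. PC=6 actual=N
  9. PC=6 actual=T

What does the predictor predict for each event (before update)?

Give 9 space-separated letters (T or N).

Answer: T T T T N T N T N

Derivation:
Ev 1: PC=0 idx=0 pred=T actual=T -> ctr[0]=3
Ev 2: PC=0 idx=0 pred=T actual=N -> ctr[0]=2
Ev 3: PC=0 idx=0 pred=T actual=T -> ctr[0]=3
Ev 4: PC=7 idx=3 pred=T actual=N -> ctr[3]=1
Ev 5: PC=7 idx=3 pred=N actual=N -> ctr[3]=0
Ev 6: PC=0 idx=0 pred=T actual=N -> ctr[0]=2
Ev 7: PC=7 idx=3 pred=N actual=T -> ctr[3]=1
Ev 8: PC=6 idx=2 pred=T actual=N -> ctr[2]=1
Ev 9: PC=6 idx=2 pred=N actual=T -> ctr[2]=2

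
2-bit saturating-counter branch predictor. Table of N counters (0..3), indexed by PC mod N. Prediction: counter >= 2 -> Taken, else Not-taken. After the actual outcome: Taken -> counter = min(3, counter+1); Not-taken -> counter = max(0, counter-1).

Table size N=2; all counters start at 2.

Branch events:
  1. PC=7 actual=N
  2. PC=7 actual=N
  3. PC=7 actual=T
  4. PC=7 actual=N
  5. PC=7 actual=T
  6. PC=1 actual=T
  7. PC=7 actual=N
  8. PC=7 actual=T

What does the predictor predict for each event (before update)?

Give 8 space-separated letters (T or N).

Answer: T N N N N N T N

Derivation:
Ev 1: PC=7 idx=1 pred=T actual=N -> ctr[1]=1
Ev 2: PC=7 idx=1 pred=N actual=N -> ctr[1]=0
Ev 3: PC=7 idx=1 pred=N actual=T -> ctr[1]=1
Ev 4: PC=7 idx=1 pred=N actual=N -> ctr[1]=0
Ev 5: PC=7 idx=1 pred=N actual=T -> ctr[1]=1
Ev 6: PC=1 idx=1 pred=N actual=T -> ctr[1]=2
Ev 7: PC=7 idx=1 pred=T actual=N -> ctr[1]=1
Ev 8: PC=7 idx=1 pred=N actual=T -> ctr[1]=2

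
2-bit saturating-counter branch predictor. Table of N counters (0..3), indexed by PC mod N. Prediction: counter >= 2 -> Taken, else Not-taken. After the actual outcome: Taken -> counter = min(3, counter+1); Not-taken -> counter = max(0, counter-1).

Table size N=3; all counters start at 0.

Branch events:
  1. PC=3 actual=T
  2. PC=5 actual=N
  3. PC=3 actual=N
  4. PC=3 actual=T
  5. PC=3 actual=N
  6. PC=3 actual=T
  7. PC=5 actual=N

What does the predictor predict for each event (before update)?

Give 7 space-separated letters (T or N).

Answer: N N N N N N N

Derivation:
Ev 1: PC=3 idx=0 pred=N actual=T -> ctr[0]=1
Ev 2: PC=5 idx=2 pred=N actual=N -> ctr[2]=0
Ev 3: PC=3 idx=0 pred=N actual=N -> ctr[0]=0
Ev 4: PC=3 idx=0 pred=N actual=T -> ctr[0]=1
Ev 5: PC=3 idx=0 pred=N actual=N -> ctr[0]=0
Ev 6: PC=3 idx=0 pred=N actual=T -> ctr[0]=1
Ev 7: PC=5 idx=2 pred=N actual=N -> ctr[2]=0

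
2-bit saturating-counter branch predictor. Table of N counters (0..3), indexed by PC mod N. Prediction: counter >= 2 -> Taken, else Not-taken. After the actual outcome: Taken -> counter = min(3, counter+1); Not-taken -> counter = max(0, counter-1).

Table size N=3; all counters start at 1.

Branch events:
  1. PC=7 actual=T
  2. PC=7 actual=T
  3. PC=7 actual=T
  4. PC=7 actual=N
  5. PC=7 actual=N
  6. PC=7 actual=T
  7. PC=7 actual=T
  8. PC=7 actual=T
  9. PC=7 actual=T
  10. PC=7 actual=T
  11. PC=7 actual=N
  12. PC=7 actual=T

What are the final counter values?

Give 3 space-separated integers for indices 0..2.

Ev 1: PC=7 idx=1 pred=N actual=T -> ctr[1]=2
Ev 2: PC=7 idx=1 pred=T actual=T -> ctr[1]=3
Ev 3: PC=7 idx=1 pred=T actual=T -> ctr[1]=3
Ev 4: PC=7 idx=1 pred=T actual=N -> ctr[1]=2
Ev 5: PC=7 idx=1 pred=T actual=N -> ctr[1]=1
Ev 6: PC=7 idx=1 pred=N actual=T -> ctr[1]=2
Ev 7: PC=7 idx=1 pred=T actual=T -> ctr[1]=3
Ev 8: PC=7 idx=1 pred=T actual=T -> ctr[1]=3
Ev 9: PC=7 idx=1 pred=T actual=T -> ctr[1]=3
Ev 10: PC=7 idx=1 pred=T actual=T -> ctr[1]=3
Ev 11: PC=7 idx=1 pred=T actual=N -> ctr[1]=2
Ev 12: PC=7 idx=1 pred=T actual=T -> ctr[1]=3

Answer: 1 3 1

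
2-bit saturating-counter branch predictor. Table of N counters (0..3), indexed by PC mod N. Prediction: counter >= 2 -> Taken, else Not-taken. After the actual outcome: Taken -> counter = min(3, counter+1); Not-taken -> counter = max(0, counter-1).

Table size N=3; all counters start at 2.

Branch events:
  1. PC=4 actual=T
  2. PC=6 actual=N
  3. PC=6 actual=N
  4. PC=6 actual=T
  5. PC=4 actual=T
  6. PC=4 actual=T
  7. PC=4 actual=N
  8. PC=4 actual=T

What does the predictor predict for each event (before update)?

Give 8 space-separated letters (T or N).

Ev 1: PC=4 idx=1 pred=T actual=T -> ctr[1]=3
Ev 2: PC=6 idx=0 pred=T actual=N -> ctr[0]=1
Ev 3: PC=6 idx=0 pred=N actual=N -> ctr[0]=0
Ev 4: PC=6 idx=0 pred=N actual=T -> ctr[0]=1
Ev 5: PC=4 idx=1 pred=T actual=T -> ctr[1]=3
Ev 6: PC=4 idx=1 pred=T actual=T -> ctr[1]=3
Ev 7: PC=4 idx=1 pred=T actual=N -> ctr[1]=2
Ev 8: PC=4 idx=1 pred=T actual=T -> ctr[1]=3

Answer: T T N N T T T T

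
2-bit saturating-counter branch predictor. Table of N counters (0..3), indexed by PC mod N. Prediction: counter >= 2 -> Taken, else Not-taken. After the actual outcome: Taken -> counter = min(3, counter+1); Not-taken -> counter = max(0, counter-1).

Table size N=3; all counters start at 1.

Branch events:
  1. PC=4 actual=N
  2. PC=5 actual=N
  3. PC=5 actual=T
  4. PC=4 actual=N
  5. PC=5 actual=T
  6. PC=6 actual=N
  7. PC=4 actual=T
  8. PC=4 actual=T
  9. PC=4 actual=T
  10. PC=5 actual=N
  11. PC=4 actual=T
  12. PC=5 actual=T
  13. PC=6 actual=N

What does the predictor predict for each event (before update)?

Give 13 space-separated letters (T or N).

Ev 1: PC=4 idx=1 pred=N actual=N -> ctr[1]=0
Ev 2: PC=5 idx=2 pred=N actual=N -> ctr[2]=0
Ev 3: PC=5 idx=2 pred=N actual=T -> ctr[2]=1
Ev 4: PC=4 idx=1 pred=N actual=N -> ctr[1]=0
Ev 5: PC=5 idx=2 pred=N actual=T -> ctr[2]=2
Ev 6: PC=6 idx=0 pred=N actual=N -> ctr[0]=0
Ev 7: PC=4 idx=1 pred=N actual=T -> ctr[1]=1
Ev 8: PC=4 idx=1 pred=N actual=T -> ctr[1]=2
Ev 9: PC=4 idx=1 pred=T actual=T -> ctr[1]=3
Ev 10: PC=5 idx=2 pred=T actual=N -> ctr[2]=1
Ev 11: PC=4 idx=1 pred=T actual=T -> ctr[1]=3
Ev 12: PC=5 idx=2 pred=N actual=T -> ctr[2]=2
Ev 13: PC=6 idx=0 pred=N actual=N -> ctr[0]=0

Answer: N N N N N N N N T T T N N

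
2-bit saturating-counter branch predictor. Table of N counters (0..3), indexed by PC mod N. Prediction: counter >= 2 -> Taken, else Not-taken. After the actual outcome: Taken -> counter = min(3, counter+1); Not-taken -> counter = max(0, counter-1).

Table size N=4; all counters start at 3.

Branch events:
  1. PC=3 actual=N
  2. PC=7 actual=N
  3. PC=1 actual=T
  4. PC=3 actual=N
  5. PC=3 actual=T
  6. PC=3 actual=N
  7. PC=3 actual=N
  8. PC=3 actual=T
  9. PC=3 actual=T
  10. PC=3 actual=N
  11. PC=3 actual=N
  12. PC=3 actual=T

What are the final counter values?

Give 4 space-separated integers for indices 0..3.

Ev 1: PC=3 idx=3 pred=T actual=N -> ctr[3]=2
Ev 2: PC=7 idx=3 pred=T actual=N -> ctr[3]=1
Ev 3: PC=1 idx=1 pred=T actual=T -> ctr[1]=3
Ev 4: PC=3 idx=3 pred=N actual=N -> ctr[3]=0
Ev 5: PC=3 idx=3 pred=N actual=T -> ctr[3]=1
Ev 6: PC=3 idx=3 pred=N actual=N -> ctr[3]=0
Ev 7: PC=3 idx=3 pred=N actual=N -> ctr[3]=0
Ev 8: PC=3 idx=3 pred=N actual=T -> ctr[3]=1
Ev 9: PC=3 idx=3 pred=N actual=T -> ctr[3]=2
Ev 10: PC=3 idx=3 pred=T actual=N -> ctr[3]=1
Ev 11: PC=3 idx=3 pred=N actual=N -> ctr[3]=0
Ev 12: PC=3 idx=3 pred=N actual=T -> ctr[3]=1

Answer: 3 3 3 1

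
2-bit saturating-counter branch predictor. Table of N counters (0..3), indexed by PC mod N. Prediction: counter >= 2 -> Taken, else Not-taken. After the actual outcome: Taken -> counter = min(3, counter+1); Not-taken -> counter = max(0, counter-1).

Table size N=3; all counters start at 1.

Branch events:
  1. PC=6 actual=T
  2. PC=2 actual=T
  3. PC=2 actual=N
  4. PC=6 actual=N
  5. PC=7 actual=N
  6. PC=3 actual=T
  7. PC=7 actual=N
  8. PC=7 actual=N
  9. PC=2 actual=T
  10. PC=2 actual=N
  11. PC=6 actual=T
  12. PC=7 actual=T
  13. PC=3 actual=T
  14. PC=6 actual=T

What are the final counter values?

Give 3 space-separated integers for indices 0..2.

Answer: 3 1 1

Derivation:
Ev 1: PC=6 idx=0 pred=N actual=T -> ctr[0]=2
Ev 2: PC=2 idx=2 pred=N actual=T -> ctr[2]=2
Ev 3: PC=2 idx=2 pred=T actual=N -> ctr[2]=1
Ev 4: PC=6 idx=0 pred=T actual=N -> ctr[0]=1
Ev 5: PC=7 idx=1 pred=N actual=N -> ctr[1]=0
Ev 6: PC=3 idx=0 pred=N actual=T -> ctr[0]=2
Ev 7: PC=7 idx=1 pred=N actual=N -> ctr[1]=0
Ev 8: PC=7 idx=1 pred=N actual=N -> ctr[1]=0
Ev 9: PC=2 idx=2 pred=N actual=T -> ctr[2]=2
Ev 10: PC=2 idx=2 pred=T actual=N -> ctr[2]=1
Ev 11: PC=6 idx=0 pred=T actual=T -> ctr[0]=3
Ev 12: PC=7 idx=1 pred=N actual=T -> ctr[1]=1
Ev 13: PC=3 idx=0 pred=T actual=T -> ctr[0]=3
Ev 14: PC=6 idx=0 pred=T actual=T -> ctr[0]=3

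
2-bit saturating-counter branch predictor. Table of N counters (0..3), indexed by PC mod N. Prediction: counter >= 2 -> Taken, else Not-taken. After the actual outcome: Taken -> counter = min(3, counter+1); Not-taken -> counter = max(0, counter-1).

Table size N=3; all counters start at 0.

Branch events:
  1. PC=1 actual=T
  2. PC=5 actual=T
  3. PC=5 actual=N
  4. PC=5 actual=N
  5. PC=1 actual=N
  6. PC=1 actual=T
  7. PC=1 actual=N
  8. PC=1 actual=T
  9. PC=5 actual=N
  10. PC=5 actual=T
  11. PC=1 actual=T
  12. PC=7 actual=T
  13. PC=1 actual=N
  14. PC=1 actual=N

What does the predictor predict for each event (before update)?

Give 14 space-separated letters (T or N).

Ev 1: PC=1 idx=1 pred=N actual=T -> ctr[1]=1
Ev 2: PC=5 idx=2 pred=N actual=T -> ctr[2]=1
Ev 3: PC=5 idx=2 pred=N actual=N -> ctr[2]=0
Ev 4: PC=5 idx=2 pred=N actual=N -> ctr[2]=0
Ev 5: PC=1 idx=1 pred=N actual=N -> ctr[1]=0
Ev 6: PC=1 idx=1 pred=N actual=T -> ctr[1]=1
Ev 7: PC=1 idx=1 pred=N actual=N -> ctr[1]=0
Ev 8: PC=1 idx=1 pred=N actual=T -> ctr[1]=1
Ev 9: PC=5 idx=2 pred=N actual=N -> ctr[2]=0
Ev 10: PC=5 idx=2 pred=N actual=T -> ctr[2]=1
Ev 11: PC=1 idx=1 pred=N actual=T -> ctr[1]=2
Ev 12: PC=7 idx=1 pred=T actual=T -> ctr[1]=3
Ev 13: PC=1 idx=1 pred=T actual=N -> ctr[1]=2
Ev 14: PC=1 idx=1 pred=T actual=N -> ctr[1]=1

Answer: N N N N N N N N N N N T T T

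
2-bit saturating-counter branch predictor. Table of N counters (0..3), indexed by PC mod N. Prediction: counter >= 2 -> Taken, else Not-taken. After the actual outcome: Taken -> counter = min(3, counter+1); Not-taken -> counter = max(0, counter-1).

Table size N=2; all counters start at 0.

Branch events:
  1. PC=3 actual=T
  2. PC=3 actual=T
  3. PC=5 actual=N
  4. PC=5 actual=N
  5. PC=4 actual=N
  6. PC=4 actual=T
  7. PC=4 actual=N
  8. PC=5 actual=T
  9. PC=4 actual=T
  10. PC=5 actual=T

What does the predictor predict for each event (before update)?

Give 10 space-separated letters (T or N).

Ev 1: PC=3 idx=1 pred=N actual=T -> ctr[1]=1
Ev 2: PC=3 idx=1 pred=N actual=T -> ctr[1]=2
Ev 3: PC=5 idx=1 pred=T actual=N -> ctr[1]=1
Ev 4: PC=5 idx=1 pred=N actual=N -> ctr[1]=0
Ev 5: PC=4 idx=0 pred=N actual=N -> ctr[0]=0
Ev 6: PC=4 idx=0 pred=N actual=T -> ctr[0]=1
Ev 7: PC=4 idx=0 pred=N actual=N -> ctr[0]=0
Ev 8: PC=5 idx=1 pred=N actual=T -> ctr[1]=1
Ev 9: PC=4 idx=0 pred=N actual=T -> ctr[0]=1
Ev 10: PC=5 idx=1 pred=N actual=T -> ctr[1]=2

Answer: N N T N N N N N N N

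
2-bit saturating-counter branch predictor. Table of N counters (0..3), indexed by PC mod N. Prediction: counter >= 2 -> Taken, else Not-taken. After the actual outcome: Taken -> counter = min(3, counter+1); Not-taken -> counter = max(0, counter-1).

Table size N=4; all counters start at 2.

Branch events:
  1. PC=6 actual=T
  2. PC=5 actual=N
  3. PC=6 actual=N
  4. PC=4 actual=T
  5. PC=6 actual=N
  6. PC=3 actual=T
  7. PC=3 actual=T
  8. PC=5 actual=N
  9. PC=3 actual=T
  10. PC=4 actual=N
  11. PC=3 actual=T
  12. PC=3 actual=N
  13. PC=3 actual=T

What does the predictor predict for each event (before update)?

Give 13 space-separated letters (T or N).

Ev 1: PC=6 idx=2 pred=T actual=T -> ctr[2]=3
Ev 2: PC=5 idx=1 pred=T actual=N -> ctr[1]=1
Ev 3: PC=6 idx=2 pred=T actual=N -> ctr[2]=2
Ev 4: PC=4 idx=0 pred=T actual=T -> ctr[0]=3
Ev 5: PC=6 idx=2 pred=T actual=N -> ctr[2]=1
Ev 6: PC=3 idx=3 pred=T actual=T -> ctr[3]=3
Ev 7: PC=3 idx=3 pred=T actual=T -> ctr[3]=3
Ev 8: PC=5 idx=1 pred=N actual=N -> ctr[1]=0
Ev 9: PC=3 idx=3 pred=T actual=T -> ctr[3]=3
Ev 10: PC=4 idx=0 pred=T actual=N -> ctr[0]=2
Ev 11: PC=3 idx=3 pred=T actual=T -> ctr[3]=3
Ev 12: PC=3 idx=3 pred=T actual=N -> ctr[3]=2
Ev 13: PC=3 idx=3 pred=T actual=T -> ctr[3]=3

Answer: T T T T T T T N T T T T T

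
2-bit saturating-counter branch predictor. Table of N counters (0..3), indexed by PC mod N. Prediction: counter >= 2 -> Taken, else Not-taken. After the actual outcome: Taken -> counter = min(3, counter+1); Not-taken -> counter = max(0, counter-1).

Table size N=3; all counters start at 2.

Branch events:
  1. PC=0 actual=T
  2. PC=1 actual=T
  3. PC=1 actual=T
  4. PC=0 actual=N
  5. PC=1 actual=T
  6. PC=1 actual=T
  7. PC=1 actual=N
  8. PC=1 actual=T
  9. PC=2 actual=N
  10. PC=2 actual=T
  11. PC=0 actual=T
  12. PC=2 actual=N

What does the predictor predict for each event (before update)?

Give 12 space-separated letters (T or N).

Answer: T T T T T T T T T N T T

Derivation:
Ev 1: PC=0 idx=0 pred=T actual=T -> ctr[0]=3
Ev 2: PC=1 idx=1 pred=T actual=T -> ctr[1]=3
Ev 3: PC=1 idx=1 pred=T actual=T -> ctr[1]=3
Ev 4: PC=0 idx=0 pred=T actual=N -> ctr[0]=2
Ev 5: PC=1 idx=1 pred=T actual=T -> ctr[1]=3
Ev 6: PC=1 idx=1 pred=T actual=T -> ctr[1]=3
Ev 7: PC=1 idx=1 pred=T actual=N -> ctr[1]=2
Ev 8: PC=1 idx=1 pred=T actual=T -> ctr[1]=3
Ev 9: PC=2 idx=2 pred=T actual=N -> ctr[2]=1
Ev 10: PC=2 idx=2 pred=N actual=T -> ctr[2]=2
Ev 11: PC=0 idx=0 pred=T actual=T -> ctr[0]=3
Ev 12: PC=2 idx=2 pred=T actual=N -> ctr[2]=1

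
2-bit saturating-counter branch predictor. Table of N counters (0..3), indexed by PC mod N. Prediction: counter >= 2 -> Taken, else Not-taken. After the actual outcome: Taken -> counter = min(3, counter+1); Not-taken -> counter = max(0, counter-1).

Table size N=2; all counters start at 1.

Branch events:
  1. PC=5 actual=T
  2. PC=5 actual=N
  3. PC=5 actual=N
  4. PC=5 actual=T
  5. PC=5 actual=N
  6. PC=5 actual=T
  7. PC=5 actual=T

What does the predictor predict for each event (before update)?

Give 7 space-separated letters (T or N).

Answer: N T N N N N N

Derivation:
Ev 1: PC=5 idx=1 pred=N actual=T -> ctr[1]=2
Ev 2: PC=5 idx=1 pred=T actual=N -> ctr[1]=1
Ev 3: PC=5 idx=1 pred=N actual=N -> ctr[1]=0
Ev 4: PC=5 idx=1 pred=N actual=T -> ctr[1]=1
Ev 5: PC=5 idx=1 pred=N actual=N -> ctr[1]=0
Ev 6: PC=5 idx=1 pred=N actual=T -> ctr[1]=1
Ev 7: PC=5 idx=1 pred=N actual=T -> ctr[1]=2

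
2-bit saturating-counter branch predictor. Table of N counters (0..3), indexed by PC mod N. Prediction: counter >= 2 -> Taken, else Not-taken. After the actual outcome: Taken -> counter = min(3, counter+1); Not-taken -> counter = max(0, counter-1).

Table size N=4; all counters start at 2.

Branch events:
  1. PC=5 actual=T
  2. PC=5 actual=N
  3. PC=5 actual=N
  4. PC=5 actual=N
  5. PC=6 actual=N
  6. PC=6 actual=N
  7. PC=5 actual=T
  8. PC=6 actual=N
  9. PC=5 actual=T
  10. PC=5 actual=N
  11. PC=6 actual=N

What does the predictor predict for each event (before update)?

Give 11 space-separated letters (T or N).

Answer: T T T N T N N N N T N

Derivation:
Ev 1: PC=5 idx=1 pred=T actual=T -> ctr[1]=3
Ev 2: PC=5 idx=1 pred=T actual=N -> ctr[1]=2
Ev 3: PC=5 idx=1 pred=T actual=N -> ctr[1]=1
Ev 4: PC=5 idx=1 pred=N actual=N -> ctr[1]=0
Ev 5: PC=6 idx=2 pred=T actual=N -> ctr[2]=1
Ev 6: PC=6 idx=2 pred=N actual=N -> ctr[2]=0
Ev 7: PC=5 idx=1 pred=N actual=T -> ctr[1]=1
Ev 8: PC=6 idx=2 pred=N actual=N -> ctr[2]=0
Ev 9: PC=5 idx=1 pred=N actual=T -> ctr[1]=2
Ev 10: PC=5 idx=1 pred=T actual=N -> ctr[1]=1
Ev 11: PC=6 idx=2 pred=N actual=N -> ctr[2]=0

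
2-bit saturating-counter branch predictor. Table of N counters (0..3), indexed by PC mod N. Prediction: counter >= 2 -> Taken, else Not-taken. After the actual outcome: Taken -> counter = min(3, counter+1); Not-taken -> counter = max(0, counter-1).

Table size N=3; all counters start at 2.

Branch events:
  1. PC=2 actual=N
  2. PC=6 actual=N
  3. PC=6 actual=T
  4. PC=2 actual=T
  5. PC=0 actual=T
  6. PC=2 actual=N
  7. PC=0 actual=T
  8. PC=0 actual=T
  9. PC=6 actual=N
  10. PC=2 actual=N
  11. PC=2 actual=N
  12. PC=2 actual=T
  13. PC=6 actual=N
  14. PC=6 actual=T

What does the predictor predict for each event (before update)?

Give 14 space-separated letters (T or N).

Ev 1: PC=2 idx=2 pred=T actual=N -> ctr[2]=1
Ev 2: PC=6 idx=0 pred=T actual=N -> ctr[0]=1
Ev 3: PC=6 idx=0 pred=N actual=T -> ctr[0]=2
Ev 4: PC=2 idx=2 pred=N actual=T -> ctr[2]=2
Ev 5: PC=0 idx=0 pred=T actual=T -> ctr[0]=3
Ev 6: PC=2 idx=2 pred=T actual=N -> ctr[2]=1
Ev 7: PC=0 idx=0 pred=T actual=T -> ctr[0]=3
Ev 8: PC=0 idx=0 pred=T actual=T -> ctr[0]=3
Ev 9: PC=6 idx=0 pred=T actual=N -> ctr[0]=2
Ev 10: PC=2 idx=2 pred=N actual=N -> ctr[2]=0
Ev 11: PC=2 idx=2 pred=N actual=N -> ctr[2]=0
Ev 12: PC=2 idx=2 pred=N actual=T -> ctr[2]=1
Ev 13: PC=6 idx=0 pred=T actual=N -> ctr[0]=1
Ev 14: PC=6 idx=0 pred=N actual=T -> ctr[0]=2

Answer: T T N N T T T T T N N N T N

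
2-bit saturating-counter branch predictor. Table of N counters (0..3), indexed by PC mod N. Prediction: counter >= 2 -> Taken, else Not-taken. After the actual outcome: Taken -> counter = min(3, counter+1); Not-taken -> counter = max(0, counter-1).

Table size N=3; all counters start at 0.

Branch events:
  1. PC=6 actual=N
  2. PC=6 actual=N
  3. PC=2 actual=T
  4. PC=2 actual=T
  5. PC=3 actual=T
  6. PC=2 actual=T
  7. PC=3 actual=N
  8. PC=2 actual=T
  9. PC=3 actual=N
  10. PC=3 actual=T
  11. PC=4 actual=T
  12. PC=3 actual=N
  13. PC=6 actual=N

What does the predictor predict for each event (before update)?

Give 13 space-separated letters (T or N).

Answer: N N N N N T N T N N N N N

Derivation:
Ev 1: PC=6 idx=0 pred=N actual=N -> ctr[0]=0
Ev 2: PC=6 idx=0 pred=N actual=N -> ctr[0]=0
Ev 3: PC=2 idx=2 pred=N actual=T -> ctr[2]=1
Ev 4: PC=2 idx=2 pred=N actual=T -> ctr[2]=2
Ev 5: PC=3 idx=0 pred=N actual=T -> ctr[0]=1
Ev 6: PC=2 idx=2 pred=T actual=T -> ctr[2]=3
Ev 7: PC=3 idx=0 pred=N actual=N -> ctr[0]=0
Ev 8: PC=2 idx=2 pred=T actual=T -> ctr[2]=3
Ev 9: PC=3 idx=0 pred=N actual=N -> ctr[0]=0
Ev 10: PC=3 idx=0 pred=N actual=T -> ctr[0]=1
Ev 11: PC=4 idx=1 pred=N actual=T -> ctr[1]=1
Ev 12: PC=3 idx=0 pred=N actual=N -> ctr[0]=0
Ev 13: PC=6 idx=0 pred=N actual=N -> ctr[0]=0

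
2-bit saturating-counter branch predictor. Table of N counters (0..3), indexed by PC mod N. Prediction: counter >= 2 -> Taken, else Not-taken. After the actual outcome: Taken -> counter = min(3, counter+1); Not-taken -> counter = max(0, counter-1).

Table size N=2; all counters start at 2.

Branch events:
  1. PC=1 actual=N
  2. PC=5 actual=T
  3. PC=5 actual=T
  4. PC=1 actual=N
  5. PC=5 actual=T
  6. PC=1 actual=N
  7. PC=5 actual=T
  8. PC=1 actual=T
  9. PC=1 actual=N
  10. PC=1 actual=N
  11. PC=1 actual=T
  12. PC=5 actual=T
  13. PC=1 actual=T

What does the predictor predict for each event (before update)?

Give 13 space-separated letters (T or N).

Ev 1: PC=1 idx=1 pred=T actual=N -> ctr[1]=1
Ev 2: PC=5 idx=1 pred=N actual=T -> ctr[1]=2
Ev 3: PC=5 idx=1 pred=T actual=T -> ctr[1]=3
Ev 4: PC=1 idx=1 pred=T actual=N -> ctr[1]=2
Ev 5: PC=5 idx=1 pred=T actual=T -> ctr[1]=3
Ev 6: PC=1 idx=1 pred=T actual=N -> ctr[1]=2
Ev 7: PC=5 idx=1 pred=T actual=T -> ctr[1]=3
Ev 8: PC=1 idx=1 pred=T actual=T -> ctr[1]=3
Ev 9: PC=1 idx=1 pred=T actual=N -> ctr[1]=2
Ev 10: PC=1 idx=1 pred=T actual=N -> ctr[1]=1
Ev 11: PC=1 idx=1 pred=N actual=T -> ctr[1]=2
Ev 12: PC=5 idx=1 pred=T actual=T -> ctr[1]=3
Ev 13: PC=1 idx=1 pred=T actual=T -> ctr[1]=3

Answer: T N T T T T T T T T N T T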